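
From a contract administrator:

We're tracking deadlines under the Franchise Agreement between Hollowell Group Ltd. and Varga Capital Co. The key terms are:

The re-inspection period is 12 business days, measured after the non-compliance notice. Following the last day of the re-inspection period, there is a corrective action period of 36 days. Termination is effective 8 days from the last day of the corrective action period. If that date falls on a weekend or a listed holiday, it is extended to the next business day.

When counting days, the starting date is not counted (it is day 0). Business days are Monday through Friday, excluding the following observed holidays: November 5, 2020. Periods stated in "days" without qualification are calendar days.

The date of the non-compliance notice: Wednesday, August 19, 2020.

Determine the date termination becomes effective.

From Wednesday, August 19, 2020, 12 business days (Aug 20, Aug 21, Aug 24, Aug 25, …, Sep 2, Sep 3, Sep 4, skipping weekends) brings us to Friday, September 4, 2020, which is the last day of the re-inspection period.
The last day of the corrective action period: 36 calendar days after September 4, 2020 is October 10, 2020.
Adding 8 calendar days to October 10, 2020 gives October 18, 2020, which is the date termination becomes effective. That falls on a Sunday, so it rolls to the next business day, Monday, October 19, 2020.

October 19, 2020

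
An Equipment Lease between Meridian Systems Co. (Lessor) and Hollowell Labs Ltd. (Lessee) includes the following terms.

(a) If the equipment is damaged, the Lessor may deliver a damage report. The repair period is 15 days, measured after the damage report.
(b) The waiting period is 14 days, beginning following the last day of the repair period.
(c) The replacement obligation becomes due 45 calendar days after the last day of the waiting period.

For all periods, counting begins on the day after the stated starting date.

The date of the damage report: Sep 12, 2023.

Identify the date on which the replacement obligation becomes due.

The last day of the repair period: Sep 12, 2023 + 15 days = Sep 27, 2023.
Adding 14 calendar days to Sep 27, 2023 gives Oct 11, 2023, which is the last day of the waiting period.
Adding 45 calendar days to Oct 11, 2023 gives Nov 25, 2023, which is the date on which the replacement obligation becomes due.

Nov 25, 2023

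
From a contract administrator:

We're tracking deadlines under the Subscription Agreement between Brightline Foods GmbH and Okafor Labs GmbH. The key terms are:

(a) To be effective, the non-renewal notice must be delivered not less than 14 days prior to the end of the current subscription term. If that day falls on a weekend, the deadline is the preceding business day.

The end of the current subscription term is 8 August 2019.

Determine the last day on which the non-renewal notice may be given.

Counting back 14 calendar days from 8 August 2019 gives 25 July 2019. That is a Thursday, so no adjustment is needed.

25 July 2019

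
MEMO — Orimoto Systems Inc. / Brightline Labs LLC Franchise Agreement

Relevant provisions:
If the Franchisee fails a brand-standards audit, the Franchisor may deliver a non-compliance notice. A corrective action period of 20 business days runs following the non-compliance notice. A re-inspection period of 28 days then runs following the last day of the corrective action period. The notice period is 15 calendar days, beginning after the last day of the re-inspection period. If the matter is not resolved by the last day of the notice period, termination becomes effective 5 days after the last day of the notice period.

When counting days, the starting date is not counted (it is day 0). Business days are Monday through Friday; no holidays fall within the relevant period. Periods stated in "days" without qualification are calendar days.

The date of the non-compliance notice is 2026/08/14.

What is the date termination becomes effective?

2026/10/29

From Friday, 2026/08/14, 20 business days (Aug 17, Aug 18, Aug 19, Aug 20, …, Sep 9, Sep 10, Sep 11, skipping weekends) brings us to Friday, 2026/09/11, which is the last day of the corrective action period.
The last day of the re-inspection period: 28 calendar days after 2026/09/11 is 2026/10/09.
The last day of the notice period: 2026/10/09 + 15 days = 2026/10/24.
The date termination becomes effective: 2026/10/24 + 5 days = 2026/10/29.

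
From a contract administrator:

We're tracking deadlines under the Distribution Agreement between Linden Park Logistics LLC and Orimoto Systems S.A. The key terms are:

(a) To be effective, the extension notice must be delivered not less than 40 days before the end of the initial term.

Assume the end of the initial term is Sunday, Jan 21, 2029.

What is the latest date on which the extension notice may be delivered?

Dec 12, 2028

Counting back 40 calendar days from Jan 21, 2029 gives Dec 12, 2028.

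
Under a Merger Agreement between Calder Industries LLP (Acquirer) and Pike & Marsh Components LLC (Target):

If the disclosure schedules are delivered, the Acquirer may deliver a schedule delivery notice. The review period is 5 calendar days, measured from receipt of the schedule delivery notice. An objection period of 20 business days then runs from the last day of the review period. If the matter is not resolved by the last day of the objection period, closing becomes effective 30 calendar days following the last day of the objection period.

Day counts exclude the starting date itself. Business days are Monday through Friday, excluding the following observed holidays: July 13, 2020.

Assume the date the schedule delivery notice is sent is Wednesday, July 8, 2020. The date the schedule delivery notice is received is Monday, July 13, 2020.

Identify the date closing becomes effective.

The last day of the review period: July 13, 2020 + 5 days = July 18, 2020.
The last day of the objection period: 20 business days after Saturday, July 18, 2020, skipping weekends — Jul 20, Jul 21, Jul 22, Jul 23, …, Aug 12, Aug 13, Aug 14 — lands on Friday, August 14, 2020.
The date closing becomes effective: August 14, 2020 + 30 days = September 13, 2020.

September 13, 2020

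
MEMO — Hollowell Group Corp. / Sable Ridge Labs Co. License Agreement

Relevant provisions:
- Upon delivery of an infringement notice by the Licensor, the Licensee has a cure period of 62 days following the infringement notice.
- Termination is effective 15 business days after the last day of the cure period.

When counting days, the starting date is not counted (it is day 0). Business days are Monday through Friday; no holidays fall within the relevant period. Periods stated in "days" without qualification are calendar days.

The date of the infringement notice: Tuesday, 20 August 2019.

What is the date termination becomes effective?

11 November 2019

Adding 62 calendar days to 20 August 2019 gives 21 October 2019, which is the last day of the cure period.
From Monday, 21 October 2019, 15 business days (Oct 22, Oct 23, Oct 24, Oct 25, …, Nov 7, Nov 8, Nov 11, skipping weekends) brings us to Monday, 11 November 2019, which is the date termination becomes effective.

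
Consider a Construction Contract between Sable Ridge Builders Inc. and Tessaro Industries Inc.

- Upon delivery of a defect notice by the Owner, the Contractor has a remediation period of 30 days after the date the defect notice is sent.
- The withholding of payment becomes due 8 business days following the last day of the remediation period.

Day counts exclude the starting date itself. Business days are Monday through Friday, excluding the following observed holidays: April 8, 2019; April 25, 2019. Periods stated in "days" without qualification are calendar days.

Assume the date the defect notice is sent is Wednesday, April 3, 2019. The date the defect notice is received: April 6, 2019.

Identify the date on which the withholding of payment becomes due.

Adding 30 calendar days to April 3, 2019 gives May 3, 2019, which is the last day of the remediation period.
The date on which the withholding of payment becomes due: counting 8 business days from Friday, May 3, 2019 (May 6, May 7, May 8, May 9, May 10, May 13, May 14, May 15, skipping weekends) reaches Wednesday, May 15, 2019.

May 15, 2019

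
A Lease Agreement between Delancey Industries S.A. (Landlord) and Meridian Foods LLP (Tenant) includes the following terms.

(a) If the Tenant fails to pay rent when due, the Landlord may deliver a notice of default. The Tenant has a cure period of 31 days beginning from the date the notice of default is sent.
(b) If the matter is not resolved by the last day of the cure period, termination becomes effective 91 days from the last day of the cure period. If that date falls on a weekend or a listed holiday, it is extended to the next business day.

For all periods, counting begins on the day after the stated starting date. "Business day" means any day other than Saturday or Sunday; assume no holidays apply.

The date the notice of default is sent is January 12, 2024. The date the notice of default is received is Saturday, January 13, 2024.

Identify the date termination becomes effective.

May 13, 2024

The last day of the cure period: January 12, 2024 + 31 days = February 12, 2024.
Adding 91 calendar days to February 12, 2024 gives May 13, 2024, which is the date termination becomes effective. May 13, 2024 is a Monday, so no roll-forward applies.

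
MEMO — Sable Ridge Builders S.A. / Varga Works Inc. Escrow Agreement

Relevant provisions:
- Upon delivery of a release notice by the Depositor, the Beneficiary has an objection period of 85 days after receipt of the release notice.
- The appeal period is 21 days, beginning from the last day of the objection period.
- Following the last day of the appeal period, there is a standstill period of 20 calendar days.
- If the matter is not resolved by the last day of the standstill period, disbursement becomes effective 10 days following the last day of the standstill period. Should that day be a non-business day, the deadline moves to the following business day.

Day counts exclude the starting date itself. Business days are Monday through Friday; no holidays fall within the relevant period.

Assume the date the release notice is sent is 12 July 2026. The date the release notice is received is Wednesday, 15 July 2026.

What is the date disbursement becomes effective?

30 November 2026

The last day of the objection period: 85 calendar days after 15 July 2026 is 8 October 2026.
The last day of the appeal period: 21 calendar days after 8 October 2026 is 29 October 2026.
Adding 20 calendar days to 29 October 2026 gives 18 November 2026, which is the last day of the standstill period.
The date disbursement becomes effective: 18 November 2026 + 10 days = 28 November 2026. That falls on a Saturday, so it rolls to the next business day, Monday, 30 November 2026.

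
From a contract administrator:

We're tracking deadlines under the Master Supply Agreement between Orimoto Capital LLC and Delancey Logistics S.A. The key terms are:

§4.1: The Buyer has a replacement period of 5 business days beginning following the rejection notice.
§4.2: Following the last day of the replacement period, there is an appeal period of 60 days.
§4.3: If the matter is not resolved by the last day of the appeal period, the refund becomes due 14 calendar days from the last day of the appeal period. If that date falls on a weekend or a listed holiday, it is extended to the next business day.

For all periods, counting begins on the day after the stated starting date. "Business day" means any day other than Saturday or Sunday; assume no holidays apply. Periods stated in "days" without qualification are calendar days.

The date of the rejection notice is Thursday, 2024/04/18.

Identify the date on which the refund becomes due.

2024/07/08

From Thursday, 2024/04/18, 5 business days (Apr 19, Apr 22, Apr 23, Apr 24, Apr 25, skipping weekends) brings us to Thursday, 2024/04/25, which is the last day of the replacement period.
The last day of the appeal period: 60 calendar days after 2024/04/25 is 2024/06/24.
Adding 14 calendar days to 2024/06/24 gives 2024/07/08, which is the date on which the refund becomes due. 2024/07/08 is a Monday, so no roll-forward applies.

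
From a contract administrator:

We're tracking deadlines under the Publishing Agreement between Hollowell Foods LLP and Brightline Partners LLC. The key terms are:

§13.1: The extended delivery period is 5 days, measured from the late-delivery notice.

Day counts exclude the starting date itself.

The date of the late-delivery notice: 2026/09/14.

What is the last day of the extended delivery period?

2026/09/19

Adding 5 calendar days to 2026/09/14 gives 2026/09/19, which is the last day of the extended delivery period.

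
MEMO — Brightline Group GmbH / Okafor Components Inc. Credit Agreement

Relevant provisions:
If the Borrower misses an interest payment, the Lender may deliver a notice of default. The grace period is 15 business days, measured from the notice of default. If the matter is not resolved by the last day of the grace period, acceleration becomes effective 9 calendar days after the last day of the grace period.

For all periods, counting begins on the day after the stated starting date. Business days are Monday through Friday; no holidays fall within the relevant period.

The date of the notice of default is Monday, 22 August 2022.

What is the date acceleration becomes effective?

21 September 2022

The last day of the grace period: counting 15 business days from Monday, 22 August 2022 (Aug 23, Aug 24, Aug 25, Aug 26, …, Sep 8, Sep 9, Sep 12, skipping weekends) reaches Monday, 12 September 2022.
Adding 9 calendar days to 12 September 2022 gives 21 September 2022, which is the date acceleration becomes effective.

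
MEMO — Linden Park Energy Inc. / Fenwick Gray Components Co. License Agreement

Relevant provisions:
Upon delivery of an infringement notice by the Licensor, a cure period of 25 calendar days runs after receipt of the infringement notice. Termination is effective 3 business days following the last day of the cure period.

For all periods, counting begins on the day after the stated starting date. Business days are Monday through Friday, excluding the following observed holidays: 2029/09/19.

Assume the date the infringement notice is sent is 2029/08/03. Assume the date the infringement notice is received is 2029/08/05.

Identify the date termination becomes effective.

2029/09/04

Adding 25 calendar days to 2029/08/05 gives 2029/08/30, which is the last day of the cure period.
From Thursday, 2029/08/30, 3 business days (Aug 31, Sep 3, Sep 4, skipping weekends) brings us to Tuesday, 2029/09/04, which is the date termination becomes effective.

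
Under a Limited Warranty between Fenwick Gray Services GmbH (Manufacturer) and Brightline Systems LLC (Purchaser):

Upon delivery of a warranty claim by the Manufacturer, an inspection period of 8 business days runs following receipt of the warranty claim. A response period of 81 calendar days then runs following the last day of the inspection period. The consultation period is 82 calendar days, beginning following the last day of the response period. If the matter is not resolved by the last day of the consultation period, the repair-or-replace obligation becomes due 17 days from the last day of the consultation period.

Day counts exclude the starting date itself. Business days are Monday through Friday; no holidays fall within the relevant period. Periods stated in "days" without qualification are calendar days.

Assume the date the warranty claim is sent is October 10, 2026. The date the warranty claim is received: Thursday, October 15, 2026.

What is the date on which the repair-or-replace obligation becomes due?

The last day of the inspection period: counting 8 business days from Thursday, October 15, 2026 (Oct 16, Oct 19, Oct 20, Oct 21, Oct 22, Oct 23, Oct 26, Oct 27, skipping weekends) reaches Tuesday, October 27, 2026.
The last day of the response period: 81 calendar days after October 27, 2026 is January 16, 2027.
Adding 82 calendar days to January 16, 2027 gives April 8, 2027, which is the last day of the consultation period.
The date on which the repair-or-replace obligation becomes due: 17 calendar days after April 8, 2027 is April 25, 2027.

April 25, 2027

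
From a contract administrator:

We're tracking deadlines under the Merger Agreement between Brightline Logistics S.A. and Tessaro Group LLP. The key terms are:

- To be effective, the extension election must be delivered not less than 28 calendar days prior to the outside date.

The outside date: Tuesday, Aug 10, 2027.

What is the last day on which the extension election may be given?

Jul 13, 2027

Aug 10, 2027 minus 28 days is Jul 13, 2027.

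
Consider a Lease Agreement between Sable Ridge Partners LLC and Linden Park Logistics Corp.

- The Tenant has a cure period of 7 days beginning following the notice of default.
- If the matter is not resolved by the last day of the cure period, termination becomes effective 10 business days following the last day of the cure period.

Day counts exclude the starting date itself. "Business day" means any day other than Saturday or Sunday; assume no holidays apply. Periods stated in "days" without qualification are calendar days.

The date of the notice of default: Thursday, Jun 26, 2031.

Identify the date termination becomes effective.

The last day of the cure period: Jun 26, 2031 + 7 days = Jul 3, 2031.
The date termination becomes effective: 10 business days after Thursday, Jul 3, 2031, skipping weekends — Jul 4, Jul 7, Jul 8, Jul 9, Jul 10, Jul 11, Jul 14, Jul 15, Jul 16, Jul 17 — lands on Thursday, Jul 17, 2031.

Jul 17, 2031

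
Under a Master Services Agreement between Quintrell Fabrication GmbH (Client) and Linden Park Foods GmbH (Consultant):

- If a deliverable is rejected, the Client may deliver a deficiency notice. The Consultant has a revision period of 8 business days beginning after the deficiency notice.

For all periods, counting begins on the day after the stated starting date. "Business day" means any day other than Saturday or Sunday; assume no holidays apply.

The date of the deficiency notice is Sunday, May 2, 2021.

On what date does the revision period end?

May 12, 2021

From Sunday, May 2, 2021, 8 business days (May 3, May 4, May 5, May 6, May 7, May 10, May 11, May 12, skipping weekends) brings us to Wednesday, May 12, 2021, which is the last day of the revision period.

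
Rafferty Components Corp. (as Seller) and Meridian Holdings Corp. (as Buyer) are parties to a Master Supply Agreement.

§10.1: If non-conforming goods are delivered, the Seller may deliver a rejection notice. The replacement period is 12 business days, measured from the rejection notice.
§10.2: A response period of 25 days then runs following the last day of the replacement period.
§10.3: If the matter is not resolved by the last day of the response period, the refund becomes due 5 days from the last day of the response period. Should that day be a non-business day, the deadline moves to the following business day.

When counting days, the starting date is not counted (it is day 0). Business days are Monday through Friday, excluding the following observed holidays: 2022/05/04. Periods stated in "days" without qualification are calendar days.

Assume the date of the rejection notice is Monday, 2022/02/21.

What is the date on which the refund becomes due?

From Monday, 2022/02/21, 12 business days (Feb 22, Feb 23, Feb 24, Feb 25, …, Mar 7, Mar 8, Mar 9, skipping weekends) brings us to Wednesday, 2022/03/09, which is the last day of the replacement period.
The last day of the response period: 2022/03/09 + 25 days = 2022/04/03.
The date on which the refund becomes due: 5 calendar days after 2022/04/03 is 2022/04/08. 2022/04/08 is a Friday and is not a listed holiday, so no roll-forward applies.

2022/04/08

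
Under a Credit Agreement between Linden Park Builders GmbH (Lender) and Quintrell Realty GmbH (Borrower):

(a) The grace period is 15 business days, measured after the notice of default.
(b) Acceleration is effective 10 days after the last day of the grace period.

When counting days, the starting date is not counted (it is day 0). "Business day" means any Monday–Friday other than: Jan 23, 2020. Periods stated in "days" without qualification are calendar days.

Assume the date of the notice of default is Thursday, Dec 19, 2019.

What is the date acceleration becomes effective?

Jan 19, 2020

The last day of the grace period: 15 business days after Thursday, Dec 19, 2019, skipping weekends — Dec 20, Dec 23, Dec 24, Dec 25, …, Jan 7, Jan 8, Jan 9 — lands on Thursday, Jan 9, 2020.
The date acceleration becomes effective: Jan 9, 2020 + 10 days = Jan 19, 2020.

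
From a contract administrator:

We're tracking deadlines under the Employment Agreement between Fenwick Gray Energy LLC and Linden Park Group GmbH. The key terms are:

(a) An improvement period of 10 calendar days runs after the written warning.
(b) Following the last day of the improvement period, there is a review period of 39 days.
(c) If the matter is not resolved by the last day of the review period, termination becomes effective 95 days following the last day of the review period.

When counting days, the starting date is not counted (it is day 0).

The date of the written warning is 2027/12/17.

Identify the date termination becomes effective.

2028/05/09

Adding 10 calendar days to 2027/12/17 gives 2027/12/27, which is the last day of the improvement period.
The last day of the review period: 2027/12/27 + 39 days = 2028/02/04.
Adding 95 calendar days to 2028/02/04 gives 2028/05/09, which is the date termination becomes effective.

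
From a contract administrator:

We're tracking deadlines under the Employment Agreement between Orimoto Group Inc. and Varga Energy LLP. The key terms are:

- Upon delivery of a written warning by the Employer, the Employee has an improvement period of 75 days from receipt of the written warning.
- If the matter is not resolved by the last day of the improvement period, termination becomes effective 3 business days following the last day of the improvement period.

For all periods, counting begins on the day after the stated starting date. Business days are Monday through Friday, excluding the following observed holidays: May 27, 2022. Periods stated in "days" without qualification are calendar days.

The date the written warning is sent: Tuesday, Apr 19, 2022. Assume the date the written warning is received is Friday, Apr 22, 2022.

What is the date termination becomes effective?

The last day of the improvement period: 75 calendar days after Apr 22, 2022 is Jul 6, 2022.
The date termination becomes effective: 3 business days after Wednesday, Jul 6, 2022, skipping weekends — Jul 7, Jul 8, Jul 11 — lands on Monday, Jul 11, 2022.

Jul 11, 2022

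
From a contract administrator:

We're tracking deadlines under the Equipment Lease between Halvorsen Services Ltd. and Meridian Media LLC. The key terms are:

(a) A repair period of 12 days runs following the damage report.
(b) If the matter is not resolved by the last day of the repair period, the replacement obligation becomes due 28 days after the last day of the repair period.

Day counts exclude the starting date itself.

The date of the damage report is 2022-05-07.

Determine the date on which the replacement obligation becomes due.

The last day of the repair period: 12 calendar days after 2022-05-07 is 2022-05-19.
Adding 28 calendar days to 2022-05-19 gives 2022-06-16, which is the date on which the replacement obligation becomes due.

2022-06-16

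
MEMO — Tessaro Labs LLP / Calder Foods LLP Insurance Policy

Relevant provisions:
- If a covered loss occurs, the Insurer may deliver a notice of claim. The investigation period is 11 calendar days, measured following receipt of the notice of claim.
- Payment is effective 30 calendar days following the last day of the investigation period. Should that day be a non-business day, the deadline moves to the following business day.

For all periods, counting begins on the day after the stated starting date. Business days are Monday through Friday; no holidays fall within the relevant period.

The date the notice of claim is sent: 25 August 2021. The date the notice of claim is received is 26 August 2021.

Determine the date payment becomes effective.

6 October 2021

The last day of the investigation period: 11 calendar days after 26 August 2021 is 6 September 2021.
Adding 30 calendar days to 6 September 2021 gives 6 October 2021, which is the date payment becomes effective. 6 October 2021 is a Wednesday, so no roll-forward applies.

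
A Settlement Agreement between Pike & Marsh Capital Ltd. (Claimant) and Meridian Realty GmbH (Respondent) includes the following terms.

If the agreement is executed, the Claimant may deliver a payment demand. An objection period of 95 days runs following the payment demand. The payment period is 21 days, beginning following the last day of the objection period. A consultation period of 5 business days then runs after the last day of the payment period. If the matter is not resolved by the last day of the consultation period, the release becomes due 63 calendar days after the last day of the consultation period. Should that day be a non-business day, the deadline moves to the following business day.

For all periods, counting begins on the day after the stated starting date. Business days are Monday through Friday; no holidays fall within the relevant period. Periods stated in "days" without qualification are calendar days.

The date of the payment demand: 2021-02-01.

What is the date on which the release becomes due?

2021-08-06

Adding 95 calendar days to 2021-02-01 gives 2021-05-07, which is the last day of the objection period.
The last day of the payment period: 2021-05-07 + 21 days = 2021-05-28.
The last day of the consultation period: counting 5 business days from Friday, 2021-05-28 (May 31, Jun 1, Jun 2, Jun 3, Jun 4, skipping weekends) reaches Friday, 2021-06-04.
Adding 63 calendar days to 2021-06-04 gives 2021-08-06, which is the date on which the release becomes due. 2021-08-06 is a Friday, so no roll-forward applies.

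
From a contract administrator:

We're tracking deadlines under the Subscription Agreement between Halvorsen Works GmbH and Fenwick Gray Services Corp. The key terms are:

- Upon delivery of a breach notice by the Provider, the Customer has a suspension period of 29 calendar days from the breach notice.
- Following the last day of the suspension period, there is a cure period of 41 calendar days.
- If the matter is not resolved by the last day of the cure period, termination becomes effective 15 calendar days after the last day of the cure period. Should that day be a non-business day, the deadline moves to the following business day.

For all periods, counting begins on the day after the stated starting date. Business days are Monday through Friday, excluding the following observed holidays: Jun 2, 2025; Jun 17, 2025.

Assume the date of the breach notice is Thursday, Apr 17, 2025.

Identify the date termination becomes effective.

Jul 11, 2025

Adding 29 calendar days to Apr 17, 2025 gives May 16, 2025, which is the last day of the suspension period.
Adding 41 calendar days to May 16, 2025 gives Jun 26, 2025, which is the last day of the cure period.
The date termination becomes effective: 15 calendar days after Jun 26, 2025 is Jul 11, 2025. Jul 11, 2025 is a Friday and is not a listed holiday, so no roll-forward applies.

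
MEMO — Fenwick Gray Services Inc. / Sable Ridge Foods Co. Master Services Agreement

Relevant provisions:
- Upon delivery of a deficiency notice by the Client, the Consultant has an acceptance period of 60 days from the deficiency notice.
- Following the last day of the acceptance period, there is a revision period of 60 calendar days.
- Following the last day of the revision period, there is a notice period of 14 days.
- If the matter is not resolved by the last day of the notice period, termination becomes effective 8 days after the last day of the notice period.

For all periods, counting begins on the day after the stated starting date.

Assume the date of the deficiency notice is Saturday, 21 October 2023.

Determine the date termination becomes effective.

11 March 2024

Adding 60 calendar days to 21 October 2023 gives 20 December 2023, which is the last day of the acceptance period.
Adding 60 calendar days to 20 December 2023 gives 18 February 2024, which is the last day of the revision period.
Adding 14 calendar days to 18 February 2024 gives 3 March 2024, which is the last day of the notice period.
The date termination becomes effective: 8 calendar days after 3 March 2024 is 11 March 2024.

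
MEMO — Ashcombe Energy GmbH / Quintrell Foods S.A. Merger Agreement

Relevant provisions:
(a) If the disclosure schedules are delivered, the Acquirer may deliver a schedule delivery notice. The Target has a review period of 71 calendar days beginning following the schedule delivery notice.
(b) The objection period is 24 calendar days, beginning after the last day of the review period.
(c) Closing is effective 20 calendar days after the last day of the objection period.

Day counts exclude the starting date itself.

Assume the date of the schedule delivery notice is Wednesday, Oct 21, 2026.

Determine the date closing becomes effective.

The last day of the review period: 71 calendar days after Oct 21, 2026 is Dec 31, 2026.
Adding 24 calendar days to Dec 31, 2026 gives Jan 24, 2027, which is the last day of the objection period.
The date closing becomes effective: Jan 24, 2027 + 20 days = Feb 13, 2027.

Feb 13, 2027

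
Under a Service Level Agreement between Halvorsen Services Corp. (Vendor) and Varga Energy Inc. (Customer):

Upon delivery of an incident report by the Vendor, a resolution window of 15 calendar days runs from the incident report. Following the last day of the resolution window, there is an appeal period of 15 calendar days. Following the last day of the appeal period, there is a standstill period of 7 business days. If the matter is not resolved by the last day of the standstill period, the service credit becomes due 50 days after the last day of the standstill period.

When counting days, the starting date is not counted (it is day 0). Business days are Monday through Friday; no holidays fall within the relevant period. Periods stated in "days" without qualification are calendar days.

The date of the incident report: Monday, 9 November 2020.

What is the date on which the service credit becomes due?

6 February 2021

The last day of the resolution window: 15 calendar days after 9 November 2020 is 24 November 2020.
The last day of the appeal period: 15 calendar days after 24 November 2020 is 9 December 2020.
The last day of the standstill period: counting 7 business days from Wednesday, 9 December 2020 (Dec 10, Dec 11, Dec 14, Dec 15, Dec 16, Dec 17, Dec 18, skipping weekends) reaches Friday, 18 December 2020.
Adding 50 calendar days to 18 December 2020 gives 6 February 2021, which is the date on which the service credit becomes due.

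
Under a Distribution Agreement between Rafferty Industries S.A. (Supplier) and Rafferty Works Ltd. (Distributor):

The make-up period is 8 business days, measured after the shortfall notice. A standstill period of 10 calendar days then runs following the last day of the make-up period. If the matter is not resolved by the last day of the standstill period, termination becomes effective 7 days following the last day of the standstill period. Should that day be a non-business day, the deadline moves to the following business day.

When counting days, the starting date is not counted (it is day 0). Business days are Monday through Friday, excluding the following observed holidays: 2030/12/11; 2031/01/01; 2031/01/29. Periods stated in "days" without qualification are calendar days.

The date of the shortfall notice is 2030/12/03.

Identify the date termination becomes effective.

From Tuesday, 2030/12/03, 8 business days (Dec 4, Dec 5, Dec 6, Dec 9, Dec 10, Dec 12, Dec 13, Dec 16, skipping weekends and the listed holiday on Dec 11) brings us to Monday, 2030/12/16, which is the last day of the make-up period.
The last day of the standstill period: 2030/12/16 + 10 days = 2030/12/26.
The date termination becomes effective: 7 calendar days after 2030/12/26 is 2031/01/02. 2031/01/02 is a Thursday and is not a listed holiday, so no roll-forward applies.

2031/01/02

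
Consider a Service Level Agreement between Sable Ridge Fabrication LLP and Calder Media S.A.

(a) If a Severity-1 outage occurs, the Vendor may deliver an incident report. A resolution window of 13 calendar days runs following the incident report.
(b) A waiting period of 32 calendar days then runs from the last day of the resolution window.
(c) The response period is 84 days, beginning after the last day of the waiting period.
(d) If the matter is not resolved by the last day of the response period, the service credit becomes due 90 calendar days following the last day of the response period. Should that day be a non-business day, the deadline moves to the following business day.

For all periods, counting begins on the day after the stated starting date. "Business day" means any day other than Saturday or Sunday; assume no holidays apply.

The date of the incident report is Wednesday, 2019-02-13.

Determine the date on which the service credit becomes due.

Adding 13 calendar days to 2019-02-13 gives 2019-02-26, which is the last day of the resolution window.
The last day of the waiting period: 2019-02-26 + 32 days = 2019-03-30.
The last day of the response period: 2019-03-30 + 84 days = 2019-06-22.
Adding 90 calendar days to 2019-06-22 gives 2019-09-20, which is the date on which the service credit becomes due. 2019-09-20 is a Friday, so no roll-forward applies.

2019-09-20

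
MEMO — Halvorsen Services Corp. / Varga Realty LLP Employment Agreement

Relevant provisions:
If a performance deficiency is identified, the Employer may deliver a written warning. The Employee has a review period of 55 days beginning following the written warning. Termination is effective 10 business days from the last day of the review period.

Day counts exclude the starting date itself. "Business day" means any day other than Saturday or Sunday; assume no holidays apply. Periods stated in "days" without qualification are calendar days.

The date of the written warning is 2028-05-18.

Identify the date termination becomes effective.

2028-07-26

Adding 55 calendar days to 2028-05-18 gives 2028-07-12, which is the last day of the review period.
The date termination becomes effective: counting 10 business days from Wednesday, 2028-07-12 (Jul 13, Jul 14, Jul 17, Jul 18, Jul 19, Jul 20, Jul 21, Jul 24, Jul 25, Jul 26, skipping weekends) reaches Wednesday, 2028-07-26.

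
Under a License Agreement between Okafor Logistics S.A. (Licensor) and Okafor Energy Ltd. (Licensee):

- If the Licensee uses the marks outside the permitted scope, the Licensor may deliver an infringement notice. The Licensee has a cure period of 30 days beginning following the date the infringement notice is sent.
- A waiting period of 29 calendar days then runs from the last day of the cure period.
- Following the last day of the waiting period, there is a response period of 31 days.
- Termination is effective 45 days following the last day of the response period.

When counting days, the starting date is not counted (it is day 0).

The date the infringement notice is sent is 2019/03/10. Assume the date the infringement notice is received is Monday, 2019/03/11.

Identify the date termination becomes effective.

2019/07/23

The last day of the cure period: 30 calendar days after 2019/03/10 is 2019/04/09.
The last day of the waiting period: 2019/04/09 + 29 days = 2019/05/08.
The last day of the response period: 2019/05/08 + 31 days = 2019/06/08.
The date termination becomes effective: 2019/06/08 + 45 days = 2019/07/23.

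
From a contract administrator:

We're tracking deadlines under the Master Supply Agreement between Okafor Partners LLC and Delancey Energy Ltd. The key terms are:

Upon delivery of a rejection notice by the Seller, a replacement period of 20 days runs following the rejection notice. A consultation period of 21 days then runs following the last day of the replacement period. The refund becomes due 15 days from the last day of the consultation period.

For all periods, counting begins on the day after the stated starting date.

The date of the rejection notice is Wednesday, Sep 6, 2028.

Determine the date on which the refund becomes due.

The last day of the replacement period: Sep 6, 2028 + 20 days = Sep 26, 2028.
The last day of the consultation period: Sep 26, 2028 + 21 days = Oct 17, 2028.
The date on which the refund becomes due: 15 calendar days after Oct 17, 2028 is Nov 1, 2028.

Nov 1, 2028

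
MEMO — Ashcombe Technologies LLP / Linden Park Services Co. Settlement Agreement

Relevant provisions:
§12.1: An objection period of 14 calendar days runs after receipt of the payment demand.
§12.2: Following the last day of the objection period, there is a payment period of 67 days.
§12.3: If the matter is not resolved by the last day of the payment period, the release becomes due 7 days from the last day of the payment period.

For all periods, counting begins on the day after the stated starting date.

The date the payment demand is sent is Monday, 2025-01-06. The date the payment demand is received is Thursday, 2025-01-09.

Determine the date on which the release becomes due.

The last day of the objection period: 14 calendar days after 2025-01-09 is 2025-01-23.
The last day of the payment period: 2025-01-23 + 67 days = 2025-03-31.
The date on which the release becomes due: 2025-03-31 + 7 days = 2025-04-07.

2025-04-07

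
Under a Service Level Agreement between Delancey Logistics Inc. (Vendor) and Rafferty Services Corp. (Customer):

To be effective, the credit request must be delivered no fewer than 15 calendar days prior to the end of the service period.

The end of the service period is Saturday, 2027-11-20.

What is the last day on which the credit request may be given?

2027-11-05

Counting back 15 calendar days from 2027-11-20 gives 2027-11-05.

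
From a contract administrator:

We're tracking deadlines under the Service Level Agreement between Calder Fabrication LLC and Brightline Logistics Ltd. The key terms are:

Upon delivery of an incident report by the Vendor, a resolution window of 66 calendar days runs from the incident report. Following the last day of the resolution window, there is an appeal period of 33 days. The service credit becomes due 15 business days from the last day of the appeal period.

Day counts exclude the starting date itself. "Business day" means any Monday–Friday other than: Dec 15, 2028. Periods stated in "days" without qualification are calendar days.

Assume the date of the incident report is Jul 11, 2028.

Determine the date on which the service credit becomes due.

The last day of the resolution window: Jul 11, 2028 + 66 days = Sep 15, 2028.
The last day of the appeal period: Sep 15, 2028 + 33 days = Oct 18, 2028.
The date on which the service credit becomes due: 15 business days after Wednesday, Oct 18, 2028, skipping weekends — Oct 19, Oct 20, Oct 23, Oct 24, …, Nov 6, Nov 7, Nov 8 — lands on Wednesday, Nov 8, 2028.

Nov 8, 2028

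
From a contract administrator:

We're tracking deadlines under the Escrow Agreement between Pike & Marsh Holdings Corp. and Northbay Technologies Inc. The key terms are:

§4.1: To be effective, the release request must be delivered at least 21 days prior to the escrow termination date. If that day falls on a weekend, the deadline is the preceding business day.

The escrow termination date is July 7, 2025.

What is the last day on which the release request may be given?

June 16, 2025

July 7, 2025 minus 21 days is June 16, 2025. That is a Monday, so no adjustment is needed.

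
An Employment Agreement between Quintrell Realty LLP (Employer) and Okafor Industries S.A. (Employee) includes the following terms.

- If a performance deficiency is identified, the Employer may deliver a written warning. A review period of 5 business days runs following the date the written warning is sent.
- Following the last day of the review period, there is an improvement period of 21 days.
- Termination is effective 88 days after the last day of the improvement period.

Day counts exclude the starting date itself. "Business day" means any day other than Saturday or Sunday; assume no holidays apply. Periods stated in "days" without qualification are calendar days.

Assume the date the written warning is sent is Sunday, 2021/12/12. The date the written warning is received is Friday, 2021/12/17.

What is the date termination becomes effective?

2022/04/05

From Sunday, 2021/12/12, 5 business days (Dec 13, Dec 14, Dec 15, Dec 16, Dec 17, skipping weekends) brings us to Friday, 2021/12/17, which is the last day of the review period.
The last day of the improvement period: 21 calendar days after 2021/12/17 is 2022/01/07.
The date termination becomes effective: 2022/01/07 + 88 days = 2022/04/05.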